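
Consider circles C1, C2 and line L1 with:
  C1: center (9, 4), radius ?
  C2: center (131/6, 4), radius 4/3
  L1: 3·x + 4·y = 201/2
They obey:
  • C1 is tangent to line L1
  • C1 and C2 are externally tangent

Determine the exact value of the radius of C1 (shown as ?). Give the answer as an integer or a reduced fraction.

23/2

1. [C1‖L1]  r_C1² − 529/4 = 0  ⇒  r_C1 = 23/2 (r>0 drops 1)
2. [ext C1·C2]  r_C1² + (8/3)r_C1 − 1955/12 = 0  ⇒  r_C1 = 23/2 (r>0 drops 1)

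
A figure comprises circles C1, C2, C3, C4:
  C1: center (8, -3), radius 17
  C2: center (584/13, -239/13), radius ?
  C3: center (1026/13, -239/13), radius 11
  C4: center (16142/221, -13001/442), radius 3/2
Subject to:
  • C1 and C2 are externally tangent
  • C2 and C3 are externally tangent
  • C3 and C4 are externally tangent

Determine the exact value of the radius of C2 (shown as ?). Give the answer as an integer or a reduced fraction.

23

1. [ext C1·C2]  r_C2² + 34r_C2 − 1311 = 0  ⇒  r_C2 = 23 (r>0 drops 1)
2. [ext C2·C3]  r_C2² + 22r_C2 − 1035 = 0  ⇒  r_C2 = 23 (r>0 drops 1)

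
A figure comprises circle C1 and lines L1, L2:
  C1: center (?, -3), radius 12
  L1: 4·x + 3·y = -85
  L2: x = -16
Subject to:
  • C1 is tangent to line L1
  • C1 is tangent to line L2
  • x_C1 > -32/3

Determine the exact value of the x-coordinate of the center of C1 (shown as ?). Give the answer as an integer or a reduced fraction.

1. [C1‖L1]  x_C1² + 38x_C1 + 136 = 0  ⇒  x_C1 = -34 or -4
2. [C1‖L2]  x_C1² + 32x_C1 + 112 = 0  ⇒  x_C1 = -28 or -4

-4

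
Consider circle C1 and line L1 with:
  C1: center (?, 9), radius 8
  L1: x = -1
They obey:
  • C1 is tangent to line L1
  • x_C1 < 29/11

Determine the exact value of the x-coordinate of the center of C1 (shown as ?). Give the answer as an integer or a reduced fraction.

-9

1. [C1‖L1]  x_C1² + 2x_C1 − 63 = 0  ⇒  x_C1 = -9 or 7
2. given x_C1 < 29/11: keep -9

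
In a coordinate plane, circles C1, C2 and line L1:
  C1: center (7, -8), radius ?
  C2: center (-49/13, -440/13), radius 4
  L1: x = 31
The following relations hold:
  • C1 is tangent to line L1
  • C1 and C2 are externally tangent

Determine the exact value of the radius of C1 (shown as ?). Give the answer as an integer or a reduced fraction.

24

1. [C1‖L1]  r_C1² − 576 = 0  ⇒  r_C1 = 24 (r>0 drops 1)
2. [ext C1·C2]  r_C1² + 8r_C1 − 768 = 0  ⇒  r_C1 = 24 (r>0 drops 1)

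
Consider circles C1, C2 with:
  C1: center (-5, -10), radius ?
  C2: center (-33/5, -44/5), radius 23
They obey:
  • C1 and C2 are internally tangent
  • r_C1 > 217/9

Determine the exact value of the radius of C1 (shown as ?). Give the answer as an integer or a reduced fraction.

25

1. [int C1,C2]  r_C1² − 46r_C1 + 525 = 0  ⇒  r_C1 = 21 or 25
2. given r_C1 > 217/9: keep 25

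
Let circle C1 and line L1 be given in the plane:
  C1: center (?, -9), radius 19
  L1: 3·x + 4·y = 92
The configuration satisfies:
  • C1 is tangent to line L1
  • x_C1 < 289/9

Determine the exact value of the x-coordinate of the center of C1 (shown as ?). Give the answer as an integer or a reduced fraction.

11

1. [C1‖L1]  x_C1² − (256/3)x_C1 + 2453/3 = 0  ⇒  x_C1 = 11 or 223/3
2. given x_C1 < 289/9: keep 11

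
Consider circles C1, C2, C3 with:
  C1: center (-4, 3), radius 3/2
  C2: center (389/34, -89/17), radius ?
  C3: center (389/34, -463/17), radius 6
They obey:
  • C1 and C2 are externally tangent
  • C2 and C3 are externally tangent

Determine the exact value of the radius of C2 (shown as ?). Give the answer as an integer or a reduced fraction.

1. [ext C1·C2]  r_C2² + 3r_C2 − 304 = 0  ⇒  r_C2 = 16 (r>0 drops 1)
2. [ext C2·C3]  r_C2² + 12r_C2 − 448 = 0  ⇒  r_C2 = 16 (r>0 drops 1)

16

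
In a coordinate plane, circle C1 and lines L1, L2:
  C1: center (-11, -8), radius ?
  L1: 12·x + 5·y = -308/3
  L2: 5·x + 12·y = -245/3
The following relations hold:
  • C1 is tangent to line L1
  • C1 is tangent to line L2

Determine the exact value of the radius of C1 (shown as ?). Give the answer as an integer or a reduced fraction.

1. [C1‖L1]  r_C1² − 256/9 = 0  ⇒  r_C1 = 16/3 (r>0 drops 1)
2. [C1‖L2]  r_C1² − 256/9 = 0  ⇒  r_C1 = 16/3 (r>0 drops 1)

16/3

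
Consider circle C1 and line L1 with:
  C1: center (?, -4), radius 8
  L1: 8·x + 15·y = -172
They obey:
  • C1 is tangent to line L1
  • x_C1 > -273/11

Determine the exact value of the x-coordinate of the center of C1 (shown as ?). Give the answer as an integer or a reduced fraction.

3

1. [C1‖L1]  x_C1² + 28x_C1 − 93 = 0  ⇒  x_C1 = -31 or 3
2. given x_C1 > -273/11: keep 3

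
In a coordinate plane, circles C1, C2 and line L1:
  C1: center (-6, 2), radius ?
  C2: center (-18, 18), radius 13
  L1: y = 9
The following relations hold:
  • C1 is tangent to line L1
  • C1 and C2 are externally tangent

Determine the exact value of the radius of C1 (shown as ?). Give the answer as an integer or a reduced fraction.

1. [C1‖L1]  r_C1² − 49 = 0  ⇒  r_C1 = 7 (r>0 drops 1)
2. [ext C1·C2]  r_C1² + 26r_C1 − 231 = 0  ⇒  r_C1 = 7 (r>0 drops 1)

7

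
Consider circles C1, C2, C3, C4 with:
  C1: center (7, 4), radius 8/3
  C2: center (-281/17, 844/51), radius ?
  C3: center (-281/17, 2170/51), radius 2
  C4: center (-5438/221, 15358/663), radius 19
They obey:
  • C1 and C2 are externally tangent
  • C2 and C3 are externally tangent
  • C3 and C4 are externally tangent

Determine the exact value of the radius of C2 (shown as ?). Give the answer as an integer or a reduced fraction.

1. [ext C1·C2]  r_C2² + (16/3)r_C2 − 704 = 0  ⇒  r_C2 = 24 (r>0 drops 1)
2. [ext C2·C3]  r_C2² + 4r_C2 − 672 = 0  ⇒  r_C2 = 24 (r>0 drops 1)

24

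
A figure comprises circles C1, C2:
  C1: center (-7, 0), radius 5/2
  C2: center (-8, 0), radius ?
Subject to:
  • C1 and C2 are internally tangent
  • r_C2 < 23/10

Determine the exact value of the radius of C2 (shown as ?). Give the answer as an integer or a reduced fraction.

1. [int C1,C2]  r_C2² − 5r_C2 + 21/4 = 0  ⇒  r_C2 = 3/2 or 7/2
2. given r_C2 < 23/10: keep 3/2

3/2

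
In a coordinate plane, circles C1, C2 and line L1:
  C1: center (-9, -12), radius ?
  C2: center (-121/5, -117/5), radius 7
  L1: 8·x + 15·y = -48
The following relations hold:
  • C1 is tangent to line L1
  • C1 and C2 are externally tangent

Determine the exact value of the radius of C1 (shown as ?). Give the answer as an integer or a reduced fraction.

1. [C1‖L1]  r_C1² − 144 = 0  ⇒  r_C1 = 12 (r>0 drops 1)
2. [ext C1·C2]  r_C1² + 14r_C1 − 312 = 0  ⇒  r_C1 = 12 (r>0 drops 1)

12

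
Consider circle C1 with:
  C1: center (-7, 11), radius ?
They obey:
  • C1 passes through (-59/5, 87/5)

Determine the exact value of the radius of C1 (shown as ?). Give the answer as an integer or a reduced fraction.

1. [C1∋P]  r_C1² − 64 = 0  ⇒  r_C1 = 8 (r>0 drops 1)

8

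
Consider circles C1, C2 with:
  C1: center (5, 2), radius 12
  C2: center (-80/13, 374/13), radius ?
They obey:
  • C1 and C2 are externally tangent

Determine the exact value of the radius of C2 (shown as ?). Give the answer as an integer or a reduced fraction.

17

1. [ext C1·C2]  r_C2² + 24r_C2 − 697 = 0  ⇒  r_C2 = 17 (r>0 drops 1)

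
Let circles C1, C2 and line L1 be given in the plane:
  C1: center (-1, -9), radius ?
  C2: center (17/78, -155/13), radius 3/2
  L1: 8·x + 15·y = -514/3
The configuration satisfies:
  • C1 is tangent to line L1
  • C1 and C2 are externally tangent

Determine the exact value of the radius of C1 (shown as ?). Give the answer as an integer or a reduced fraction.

5/3

1. [C1‖L1]  r_C1² − 25/9 = 0  ⇒  r_C1 = 5/3 (r>0 drops 1)
2. [ext C1·C2]  r_C1² + 3r_C1 − 70/9 = 0  ⇒  r_C1 = 5/3 (r>0 drops 1)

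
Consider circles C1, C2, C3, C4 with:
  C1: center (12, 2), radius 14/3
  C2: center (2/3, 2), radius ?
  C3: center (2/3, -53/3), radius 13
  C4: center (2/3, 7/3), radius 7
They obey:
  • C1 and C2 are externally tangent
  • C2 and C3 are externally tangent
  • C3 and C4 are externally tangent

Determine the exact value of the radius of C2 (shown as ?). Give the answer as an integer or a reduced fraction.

20/3

1. [ext C1·C2]  r_C2² + (28/3)r_C2 − 320/3 = 0  ⇒  r_C2 = 20/3 (r>0 drops 1)
2. [ext C2·C3]  r_C2² + 26r_C2 − 1960/9 = 0  ⇒  r_C2 = 20/3 (r>0 drops 1)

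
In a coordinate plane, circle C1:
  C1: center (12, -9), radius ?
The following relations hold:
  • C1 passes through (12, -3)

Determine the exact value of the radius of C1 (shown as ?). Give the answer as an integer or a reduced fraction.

1. [C1∋P]  r_C1² − 36 = 0  ⇒  r_C1 = 6 (r>0 drops 1)

6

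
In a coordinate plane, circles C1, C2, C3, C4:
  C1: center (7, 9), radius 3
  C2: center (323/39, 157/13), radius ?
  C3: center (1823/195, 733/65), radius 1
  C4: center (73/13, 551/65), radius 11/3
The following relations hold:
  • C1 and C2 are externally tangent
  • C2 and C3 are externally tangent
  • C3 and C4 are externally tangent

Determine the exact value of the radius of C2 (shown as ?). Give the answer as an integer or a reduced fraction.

1/3

1. [ext C1·C2]  r_C2² + 6r_C2 − 19/9 = 0  ⇒  r_C2 = 1/3 (r>0 drops 1)
2. [ext C2·C3]  r_C2² + 2r_C2 − 7/9 = 0  ⇒  r_C2 = 1/3 (r>0 drops 1)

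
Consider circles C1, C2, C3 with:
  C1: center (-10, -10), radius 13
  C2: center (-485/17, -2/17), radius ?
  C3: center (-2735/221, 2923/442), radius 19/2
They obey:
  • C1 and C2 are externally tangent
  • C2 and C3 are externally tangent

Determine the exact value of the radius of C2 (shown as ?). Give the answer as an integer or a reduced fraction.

8

1. [ext C1·C2]  r_C2² + 26r_C2 − 272 = 0  ⇒  r_C2 = 8 (r>0 drops 1)
2. [ext C2·C3]  r_C2² + 19r_C2 − 216 = 0  ⇒  r_C2 = 8 (r>0 drops 1)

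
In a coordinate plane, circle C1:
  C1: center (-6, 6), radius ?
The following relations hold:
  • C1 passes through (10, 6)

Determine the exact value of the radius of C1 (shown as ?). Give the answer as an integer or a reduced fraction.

16

1. [C1∋P]  r_C1² − 256 = 0  ⇒  r_C1 = 16 (r>0 drops 1)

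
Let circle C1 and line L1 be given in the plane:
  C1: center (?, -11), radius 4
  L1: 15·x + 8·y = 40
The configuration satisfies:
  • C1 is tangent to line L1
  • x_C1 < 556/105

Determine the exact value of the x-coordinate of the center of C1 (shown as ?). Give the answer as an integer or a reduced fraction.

4

1. [C1‖L1]  x_C1² − (256/15)x_C1 + 784/15 = 0  ⇒  x_C1 = 4 or 196/15
2. given x_C1 < 556/105: keep 4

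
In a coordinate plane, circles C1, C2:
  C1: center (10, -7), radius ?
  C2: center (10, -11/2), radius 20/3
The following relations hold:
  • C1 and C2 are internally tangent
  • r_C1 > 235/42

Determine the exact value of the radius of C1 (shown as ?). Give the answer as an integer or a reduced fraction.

1. [int C1,C2]  r_C1² − (40/3)r_C1 + 1519/36 = 0  ⇒  r_C1 = 31/6 or 49/6
2. given r_C1 > 235/42: keep 49/6

49/6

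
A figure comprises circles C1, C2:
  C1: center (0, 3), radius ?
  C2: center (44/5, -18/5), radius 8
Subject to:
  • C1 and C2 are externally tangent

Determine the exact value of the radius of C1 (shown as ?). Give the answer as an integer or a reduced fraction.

3

1. [ext C1·C2]  r_C1² + 16r_C1 − 57 = 0  ⇒  r_C1 = 3 (r>0 drops 1)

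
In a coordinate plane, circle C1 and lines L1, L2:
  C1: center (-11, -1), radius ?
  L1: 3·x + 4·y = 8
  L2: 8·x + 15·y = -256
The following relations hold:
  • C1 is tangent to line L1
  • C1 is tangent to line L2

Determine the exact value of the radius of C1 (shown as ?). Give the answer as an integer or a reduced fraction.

1. [C1‖L1]  r_C1² − 81 = 0  ⇒  r_C1 = 9 (r>0 drops 1)
2. [C1‖L2]  r_C1² − 81 = 0  ⇒  r_C1 = 9 (r>0 drops 1)

9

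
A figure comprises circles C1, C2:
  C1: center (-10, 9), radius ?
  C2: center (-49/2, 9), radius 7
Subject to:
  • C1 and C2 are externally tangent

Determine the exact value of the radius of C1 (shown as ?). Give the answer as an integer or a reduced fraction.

1. [ext C1·C2]  r_C1² + 14r_C1 − 645/4 = 0  ⇒  r_C1 = 15/2 (r>0 drops 1)

15/2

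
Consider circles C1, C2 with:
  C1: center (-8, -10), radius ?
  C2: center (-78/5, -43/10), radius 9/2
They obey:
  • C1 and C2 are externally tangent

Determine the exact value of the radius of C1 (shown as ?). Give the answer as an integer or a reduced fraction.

1. [ext C1·C2]  r_C1² + 9r_C1 − 70 = 0  ⇒  r_C1 = 5 (r>0 drops 1)

5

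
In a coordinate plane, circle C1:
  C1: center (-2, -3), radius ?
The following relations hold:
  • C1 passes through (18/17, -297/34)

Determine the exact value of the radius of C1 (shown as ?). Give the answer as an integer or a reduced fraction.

1. [C1∋P]  r_C1² − 169/4 = 0  ⇒  r_C1 = 13/2 (r>0 drops 1)

13/2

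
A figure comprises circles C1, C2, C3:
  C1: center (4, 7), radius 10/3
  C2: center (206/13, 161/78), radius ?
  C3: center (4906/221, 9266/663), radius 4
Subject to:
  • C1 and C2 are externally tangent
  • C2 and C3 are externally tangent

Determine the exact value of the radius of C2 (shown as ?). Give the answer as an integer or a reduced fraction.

19/2

1. [ext C1·C2]  r_C2² + (20/3)r_C2 − 1843/12 = 0  ⇒  r_C2 = 19/2 (r>0 drops 1)
2. [ext C2·C3]  r_C2² + 8r_C2 − 665/4 = 0  ⇒  r_C2 = 19/2 (r>0 drops 1)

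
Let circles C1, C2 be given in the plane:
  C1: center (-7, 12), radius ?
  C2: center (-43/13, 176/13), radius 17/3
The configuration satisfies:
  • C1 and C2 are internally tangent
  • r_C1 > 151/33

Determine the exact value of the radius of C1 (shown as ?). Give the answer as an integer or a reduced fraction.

1. [int C1,C2]  r_C1² − (34/3)r_C1 + 145/9 = 0  ⇒  r_C1 = 5/3 or 29/3
2. given r_C1 > 151/33: keep 29/3

29/3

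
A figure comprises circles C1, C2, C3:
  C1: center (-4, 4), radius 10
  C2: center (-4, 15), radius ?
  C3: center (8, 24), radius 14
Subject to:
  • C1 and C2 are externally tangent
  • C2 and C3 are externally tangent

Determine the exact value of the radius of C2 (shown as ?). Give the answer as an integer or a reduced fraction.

1. [ext C1·C2]  r_C2² + 20r_C2 − 21 = 0  ⇒  r_C2 = 1 (r>0 drops 1)
2. [ext C2·C3]  r_C2² + 28r_C2 − 29 = 0  ⇒  r_C2 = 1 (r>0 drops 1)

1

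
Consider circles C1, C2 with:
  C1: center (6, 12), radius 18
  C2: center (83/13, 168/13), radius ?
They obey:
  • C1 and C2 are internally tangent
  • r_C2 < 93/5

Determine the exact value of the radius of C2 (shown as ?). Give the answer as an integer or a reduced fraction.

17

1. [int C1,C2]  r_C2² − 36r_C2 + 323 = 0  ⇒  r_C2 = 17 or 19
2. given r_C2 < 93/5: keep 17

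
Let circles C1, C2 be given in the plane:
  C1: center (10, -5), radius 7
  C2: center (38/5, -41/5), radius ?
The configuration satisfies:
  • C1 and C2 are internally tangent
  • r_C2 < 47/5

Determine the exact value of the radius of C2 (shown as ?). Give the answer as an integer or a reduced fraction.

3

1. [int C1,C2]  r_C2² − 14r_C2 + 33 = 0  ⇒  r_C2 = 3 or 11
2. given r_C2 < 47/5: keep 3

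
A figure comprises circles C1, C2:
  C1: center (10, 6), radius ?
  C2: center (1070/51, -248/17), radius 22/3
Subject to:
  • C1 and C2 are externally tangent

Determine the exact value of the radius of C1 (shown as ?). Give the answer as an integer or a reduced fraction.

16

1. [ext C1·C2]  r_C1² + (44/3)r_C1 − 1472/3 = 0  ⇒  r_C1 = 16 (r>0 drops 1)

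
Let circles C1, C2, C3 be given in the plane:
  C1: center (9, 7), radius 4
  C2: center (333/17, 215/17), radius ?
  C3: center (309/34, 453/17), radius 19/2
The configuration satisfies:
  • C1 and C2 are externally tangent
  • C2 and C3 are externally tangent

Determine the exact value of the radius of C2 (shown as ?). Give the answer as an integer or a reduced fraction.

8

1. [ext C1·C2]  r_C2² + 8r_C2 − 128 = 0  ⇒  r_C2 = 8 (r>0 drops 1)
2. [ext C2·C3]  r_C2² + 19r_C2 − 216 = 0  ⇒  r_C2 = 8 (r>0 drops 1)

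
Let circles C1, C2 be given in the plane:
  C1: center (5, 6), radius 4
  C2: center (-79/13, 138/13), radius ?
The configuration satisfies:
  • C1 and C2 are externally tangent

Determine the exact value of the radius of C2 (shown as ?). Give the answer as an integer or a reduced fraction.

8

1. [ext C1·C2]  r_C2² + 8r_C2 − 128 = 0  ⇒  r_C2 = 8 (r>0 drops 1)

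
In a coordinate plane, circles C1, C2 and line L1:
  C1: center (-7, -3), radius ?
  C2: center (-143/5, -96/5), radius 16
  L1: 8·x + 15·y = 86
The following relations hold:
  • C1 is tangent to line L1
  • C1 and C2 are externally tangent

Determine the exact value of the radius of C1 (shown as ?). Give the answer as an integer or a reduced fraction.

1. [C1‖L1]  r_C1² − 121 = 0  ⇒  r_C1 = 11 (r>0 drops 1)
2. [ext C1·C2]  r_C1² + 32r_C1 − 473 = 0  ⇒  r_C1 = 11 (r>0 drops 1)

11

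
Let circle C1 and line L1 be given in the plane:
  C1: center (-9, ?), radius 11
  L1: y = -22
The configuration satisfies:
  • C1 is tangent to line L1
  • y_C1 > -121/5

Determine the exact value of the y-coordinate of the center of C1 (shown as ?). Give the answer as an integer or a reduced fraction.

-11

1. [C1‖L1]  y_C1² + 44y_C1 + 363 = 0  ⇒  y_C1 = -33 or -11
2. given y_C1 > -121/5: keep -11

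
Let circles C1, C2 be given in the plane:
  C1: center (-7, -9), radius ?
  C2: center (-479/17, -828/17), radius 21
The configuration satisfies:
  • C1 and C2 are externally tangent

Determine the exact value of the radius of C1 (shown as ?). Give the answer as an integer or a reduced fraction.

1. [ext C1·C2]  r_C1² + 42r_C1 − 1584 = 0  ⇒  r_C1 = 24 (r>0 drops 1)

24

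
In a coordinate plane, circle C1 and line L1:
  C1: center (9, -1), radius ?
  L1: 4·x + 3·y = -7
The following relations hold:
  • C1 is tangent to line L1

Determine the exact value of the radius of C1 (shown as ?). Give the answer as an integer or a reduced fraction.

8

1. [C1‖L1]  r_C1² − 64 = 0  ⇒  r_C1 = 8 (r>0 drops 1)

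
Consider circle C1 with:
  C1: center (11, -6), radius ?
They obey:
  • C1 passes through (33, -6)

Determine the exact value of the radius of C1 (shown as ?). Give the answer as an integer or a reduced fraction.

1. [C1∋P]  r_C1² − 484 = 0  ⇒  r_C1 = 22 (r>0 drops 1)

22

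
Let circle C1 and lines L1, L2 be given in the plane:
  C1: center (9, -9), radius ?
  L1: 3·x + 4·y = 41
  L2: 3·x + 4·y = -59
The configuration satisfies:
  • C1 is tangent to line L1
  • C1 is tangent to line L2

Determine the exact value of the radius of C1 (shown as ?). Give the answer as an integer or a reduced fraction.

10

1. [C1‖L1]  r_C1² − 100 = 0  ⇒  r_C1 = 10 (r>0 drops 1)
2. [C1‖L2]  r_C1² − 100 = 0  ⇒  r_C1 = 10 (r>0 drops 1)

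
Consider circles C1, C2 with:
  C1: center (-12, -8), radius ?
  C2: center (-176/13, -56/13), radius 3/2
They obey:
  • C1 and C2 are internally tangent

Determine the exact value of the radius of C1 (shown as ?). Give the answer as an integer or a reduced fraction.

1. [int C1,C2]  r_C1² − 3r_C1 − 55/4 = 0  ⇒  r_C1 = 11/2 (r>0 drops 1)

11/2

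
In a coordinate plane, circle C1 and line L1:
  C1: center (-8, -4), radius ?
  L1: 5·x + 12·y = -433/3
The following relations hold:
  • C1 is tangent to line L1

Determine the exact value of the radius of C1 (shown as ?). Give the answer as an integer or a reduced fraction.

13/3

1. [C1‖L1]  r_C1² − 169/9 = 0  ⇒  r_C1 = 13/3 (r>0 drops 1)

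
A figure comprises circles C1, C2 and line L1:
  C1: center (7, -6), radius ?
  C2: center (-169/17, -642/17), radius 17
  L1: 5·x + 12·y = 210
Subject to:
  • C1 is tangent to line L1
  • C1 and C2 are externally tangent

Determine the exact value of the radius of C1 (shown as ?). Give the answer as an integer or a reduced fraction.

19

1. [C1‖L1]  r_C1² − 361 = 0  ⇒  r_C1 = 19 (r>0 drops 1)
2. [ext C1·C2]  r_C1² + 34r_C1 − 1007 = 0  ⇒  r_C1 = 19 (r>0 drops 1)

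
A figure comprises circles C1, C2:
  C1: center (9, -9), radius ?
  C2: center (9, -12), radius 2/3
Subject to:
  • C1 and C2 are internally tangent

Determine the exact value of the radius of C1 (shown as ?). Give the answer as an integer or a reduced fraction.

11/3

1. [int C1,C2]  r_C1² − (4/3)r_C1 − 77/9 = 0  ⇒  r_C1 = 11/3 (r>0 drops 1)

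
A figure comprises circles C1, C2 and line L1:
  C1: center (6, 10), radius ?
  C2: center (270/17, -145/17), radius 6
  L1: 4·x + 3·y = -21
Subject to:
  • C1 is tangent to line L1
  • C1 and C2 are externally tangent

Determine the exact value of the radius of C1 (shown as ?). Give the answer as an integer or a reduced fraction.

15

1. [C1‖L1]  r_C1² − 225 = 0  ⇒  r_C1 = 15 (r>0 drops 1)
2. [ext C1·C2]  r_C1² + 12r_C1 − 405 = 0  ⇒  r_C1 = 15 (r>0 drops 1)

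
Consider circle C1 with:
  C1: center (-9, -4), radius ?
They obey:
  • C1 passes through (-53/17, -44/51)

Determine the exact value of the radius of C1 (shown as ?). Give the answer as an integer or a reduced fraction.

20/3

1. [C1∋P]  r_C1² − 400/9 = 0  ⇒  r_C1 = 20/3 (r>0 drops 1)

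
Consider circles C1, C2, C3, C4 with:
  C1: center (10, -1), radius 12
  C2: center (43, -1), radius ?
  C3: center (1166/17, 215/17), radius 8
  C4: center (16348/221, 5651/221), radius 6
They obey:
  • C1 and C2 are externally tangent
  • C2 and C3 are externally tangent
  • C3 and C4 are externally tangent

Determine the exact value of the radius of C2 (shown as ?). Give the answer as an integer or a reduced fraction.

21

1. [ext C1·C2]  r_C2² + 24r_C2 − 945 = 0  ⇒  r_C2 = 21 (r>0 drops 1)
2. [ext C2·C3]  r_C2² + 16r_C2 − 777 = 0  ⇒  r_C2 = 21 (r>0 drops 1)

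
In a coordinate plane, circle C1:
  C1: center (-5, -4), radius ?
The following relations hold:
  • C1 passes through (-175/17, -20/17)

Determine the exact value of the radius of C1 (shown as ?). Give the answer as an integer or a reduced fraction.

6

1. [C1∋P]  r_C1² − 36 = 0  ⇒  r_C1 = 6 (r>0 drops 1)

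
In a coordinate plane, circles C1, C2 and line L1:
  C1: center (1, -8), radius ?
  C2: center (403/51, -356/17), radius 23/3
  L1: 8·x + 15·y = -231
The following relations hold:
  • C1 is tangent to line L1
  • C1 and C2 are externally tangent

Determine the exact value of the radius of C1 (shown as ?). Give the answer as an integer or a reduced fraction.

7

1. [C1‖L1]  r_C1² − 49 = 0  ⇒  r_C1 = 7 (r>0 drops 1)
2. [ext C1·C2]  r_C1² + (46/3)r_C1 − 469/3 = 0  ⇒  r_C1 = 7 (r>0 drops 1)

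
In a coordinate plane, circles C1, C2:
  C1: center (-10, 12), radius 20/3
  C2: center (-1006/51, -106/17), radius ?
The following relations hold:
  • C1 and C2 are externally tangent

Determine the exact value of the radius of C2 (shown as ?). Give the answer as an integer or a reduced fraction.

14

1. [ext C1·C2]  r_C2² + (40/3)r_C2 − 1148/3 = 0  ⇒  r_C2 = 14 (r>0 drops 1)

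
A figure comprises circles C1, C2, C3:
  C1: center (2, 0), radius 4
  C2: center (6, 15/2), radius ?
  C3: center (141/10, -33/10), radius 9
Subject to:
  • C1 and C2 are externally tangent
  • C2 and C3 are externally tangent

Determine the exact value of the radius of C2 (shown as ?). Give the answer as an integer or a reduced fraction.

1. [ext C1·C2]  r_C2² + 8r_C2 − 225/4 = 0  ⇒  r_C2 = 9/2 (r>0 drops 1)
2. [ext C2·C3]  r_C2² + 18r_C2 − 405/4 = 0  ⇒  r_C2 = 9/2 (r>0 drops 1)

9/2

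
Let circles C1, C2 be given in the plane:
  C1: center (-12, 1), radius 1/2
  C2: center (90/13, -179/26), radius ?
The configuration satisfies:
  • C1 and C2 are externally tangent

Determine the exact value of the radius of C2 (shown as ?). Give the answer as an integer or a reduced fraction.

20

1. [ext C1·C2]  r_C2² + 1r_C2 − 420 = 0  ⇒  r_C2 = 20 (r>0 drops 1)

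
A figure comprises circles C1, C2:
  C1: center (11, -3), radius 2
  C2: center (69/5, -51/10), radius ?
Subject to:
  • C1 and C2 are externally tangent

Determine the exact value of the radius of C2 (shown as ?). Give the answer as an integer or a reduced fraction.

3/2

1. [ext C1·C2]  r_C2² + 4r_C2 − 33/4 = 0  ⇒  r_C2 = 3/2 (r>0 drops 1)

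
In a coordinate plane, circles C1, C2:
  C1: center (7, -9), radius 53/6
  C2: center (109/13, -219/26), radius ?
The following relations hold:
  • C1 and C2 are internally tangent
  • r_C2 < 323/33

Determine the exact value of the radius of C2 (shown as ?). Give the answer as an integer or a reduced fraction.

22/3

1. [int C1,C2]  r_C2² − (53/3)r_C2 + 682/9 = 0  ⇒  r_C2 = 22/3 or 31/3
2. given r_C2 < 323/33: keep 22/3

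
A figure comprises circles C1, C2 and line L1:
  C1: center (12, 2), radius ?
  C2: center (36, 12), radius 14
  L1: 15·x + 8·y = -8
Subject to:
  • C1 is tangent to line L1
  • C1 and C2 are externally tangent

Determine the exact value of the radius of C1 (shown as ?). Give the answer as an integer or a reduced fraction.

1. [C1‖L1]  r_C1² − 144 = 0  ⇒  r_C1 = 12 (r>0 drops 1)
2. [ext C1·C2]  r_C1² + 28r_C1 − 480 = 0  ⇒  r_C1 = 12 (r>0 drops 1)

12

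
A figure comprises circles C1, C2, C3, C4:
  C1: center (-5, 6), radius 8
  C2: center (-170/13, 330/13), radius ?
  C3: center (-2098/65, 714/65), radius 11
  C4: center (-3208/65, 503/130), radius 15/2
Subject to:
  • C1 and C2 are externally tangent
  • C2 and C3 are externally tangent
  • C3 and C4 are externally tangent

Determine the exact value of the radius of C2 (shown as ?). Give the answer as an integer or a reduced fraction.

13

1. [ext C1·C2]  r_C2² + 16r_C2 − 377 = 0  ⇒  r_C2 = 13 (r>0 drops 1)
2. [ext C2·C3]  r_C2² + 22r_C2 − 455 = 0  ⇒  r_C2 = 13 (r>0 drops 1)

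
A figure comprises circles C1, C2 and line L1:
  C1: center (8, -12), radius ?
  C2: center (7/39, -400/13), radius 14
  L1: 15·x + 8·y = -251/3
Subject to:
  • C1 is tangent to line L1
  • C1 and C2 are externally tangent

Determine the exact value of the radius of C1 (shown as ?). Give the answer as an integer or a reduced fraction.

1. [C1‖L1]  r_C1² − 361/9 = 0  ⇒  r_C1 = 19/3 (r>0 drops 1)
2. [ext C1·C2]  r_C1² + 28r_C1 − 1957/9 = 0  ⇒  r_C1 = 19/3 (r>0 drops 1)

19/3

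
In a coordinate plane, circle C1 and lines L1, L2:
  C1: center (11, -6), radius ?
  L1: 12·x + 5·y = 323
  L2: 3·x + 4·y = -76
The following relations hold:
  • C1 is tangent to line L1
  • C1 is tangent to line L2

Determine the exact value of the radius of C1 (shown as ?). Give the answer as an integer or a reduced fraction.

17

1. [C1‖L1]  r_C1² − 289 = 0  ⇒  r_C1 = 17 (r>0 drops 1)
2. [C1‖L2]  r_C1² − 289 = 0  ⇒  r_C1 = 17 (r>0 drops 1)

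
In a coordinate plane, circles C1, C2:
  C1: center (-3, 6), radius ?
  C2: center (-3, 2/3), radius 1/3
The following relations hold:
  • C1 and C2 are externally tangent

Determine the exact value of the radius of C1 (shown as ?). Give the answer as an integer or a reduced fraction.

1. [ext C1·C2]  r_C1² + (2/3)r_C1 − 85/3 = 0  ⇒  r_C1 = 5 (r>0 drops 1)

5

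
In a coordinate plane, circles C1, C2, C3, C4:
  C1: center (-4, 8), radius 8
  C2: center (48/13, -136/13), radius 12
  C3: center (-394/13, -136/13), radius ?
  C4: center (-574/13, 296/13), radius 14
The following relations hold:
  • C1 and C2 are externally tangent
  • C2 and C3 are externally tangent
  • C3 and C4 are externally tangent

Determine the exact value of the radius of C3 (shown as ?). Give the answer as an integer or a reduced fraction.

22

1. [ext C2·C3]  r_C3² + 24r_C3 − 1012 = 0  ⇒  r_C3 = 22 (r>0 drops 1)
2. [ext C3·C4]  r_C3² + 28r_C3 − 1100 = 0  ⇒  r_C3 = 22 (r>0 drops 1)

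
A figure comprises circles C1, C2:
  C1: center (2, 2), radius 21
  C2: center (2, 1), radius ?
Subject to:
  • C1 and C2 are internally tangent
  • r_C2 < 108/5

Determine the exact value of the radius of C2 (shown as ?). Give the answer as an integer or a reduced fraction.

20

1. [int C1,C2]  r_C2² − 42r_C2 + 440 = 0  ⇒  r_C2 = 20 or 22
2. given r_C2 < 108/5: keep 20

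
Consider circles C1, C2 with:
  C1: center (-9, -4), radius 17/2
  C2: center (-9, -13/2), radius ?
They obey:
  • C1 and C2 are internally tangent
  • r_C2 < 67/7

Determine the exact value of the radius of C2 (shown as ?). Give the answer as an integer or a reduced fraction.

6

1. [int C1,C2]  r_C2² − 17r_C2 + 66 = 0  ⇒  r_C2 = 6 or 11
2. given r_C2 < 67/7: keep 6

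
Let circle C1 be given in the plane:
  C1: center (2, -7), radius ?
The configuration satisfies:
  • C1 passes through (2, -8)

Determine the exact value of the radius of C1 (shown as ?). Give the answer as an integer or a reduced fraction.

1. [C1∋P]  r_C1² − 1 = 0  ⇒  r_C1 = 1 (r>0 drops 1)

1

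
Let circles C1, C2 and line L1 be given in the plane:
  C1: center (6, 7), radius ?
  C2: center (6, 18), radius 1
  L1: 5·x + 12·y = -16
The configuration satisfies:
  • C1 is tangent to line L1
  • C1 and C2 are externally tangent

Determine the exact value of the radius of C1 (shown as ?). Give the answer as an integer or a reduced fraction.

10

1. [C1‖L1]  r_C1² − 100 = 0  ⇒  r_C1 = 10 (r>0 drops 1)
2. [ext C1·C2]  r_C1² + 2r_C1 − 120 = 0  ⇒  r_C1 = 10 (r>0 drops 1)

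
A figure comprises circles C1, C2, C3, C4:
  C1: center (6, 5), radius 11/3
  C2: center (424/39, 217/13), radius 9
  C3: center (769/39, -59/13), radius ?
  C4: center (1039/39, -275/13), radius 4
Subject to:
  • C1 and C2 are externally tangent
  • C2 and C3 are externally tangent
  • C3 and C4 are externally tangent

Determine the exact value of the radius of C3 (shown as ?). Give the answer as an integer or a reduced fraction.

1. [ext C2·C3]  r_C3² + 18r_C3 − 448 = 0  ⇒  r_C3 = 14 (r>0 drops 1)
2. [ext C3·C4]  r_C3² + 8r_C3 − 308 = 0  ⇒  r_C3 = 14 (r>0 drops 1)

14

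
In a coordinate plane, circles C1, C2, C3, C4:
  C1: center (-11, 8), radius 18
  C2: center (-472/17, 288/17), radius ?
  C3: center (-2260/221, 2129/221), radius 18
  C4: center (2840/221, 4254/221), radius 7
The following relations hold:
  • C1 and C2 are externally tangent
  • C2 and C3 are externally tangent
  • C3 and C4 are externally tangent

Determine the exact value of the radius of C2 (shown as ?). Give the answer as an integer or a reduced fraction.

1

1. [ext C1·C2]  r_C2² + 36r_C2 − 37 = 0  ⇒  r_C2 = 1 (r>0 drops 1)
2. [ext C2·C3]  r_C2² + 36r_C2 − 37 = 0  ⇒  r_C2 = 1 (r>0 drops 1)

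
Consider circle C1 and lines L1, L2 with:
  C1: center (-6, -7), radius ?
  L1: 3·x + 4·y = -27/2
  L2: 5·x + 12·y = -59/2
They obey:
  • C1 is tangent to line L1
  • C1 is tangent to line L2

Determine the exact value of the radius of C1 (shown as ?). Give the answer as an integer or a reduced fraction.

13/2

1. [C1‖L1]  r_C1² − 169/4 = 0  ⇒  r_C1 = 13/2 (r>0 drops 1)
2. [C1‖L2]  r_C1² − 169/4 = 0  ⇒  r_C1 = 13/2 (r>0 drops 1)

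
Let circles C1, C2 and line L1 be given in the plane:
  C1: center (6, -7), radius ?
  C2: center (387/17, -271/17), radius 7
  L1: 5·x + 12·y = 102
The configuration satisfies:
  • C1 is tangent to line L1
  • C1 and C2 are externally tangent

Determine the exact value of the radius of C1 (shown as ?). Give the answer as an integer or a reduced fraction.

12

1. [C1‖L1]  r_C1² − 144 = 0  ⇒  r_C1 = 12 (r>0 drops 1)
2. [ext C1·C2]  r_C1² + 14r_C1 − 312 = 0  ⇒  r_C1 = 12 (r>0 drops 1)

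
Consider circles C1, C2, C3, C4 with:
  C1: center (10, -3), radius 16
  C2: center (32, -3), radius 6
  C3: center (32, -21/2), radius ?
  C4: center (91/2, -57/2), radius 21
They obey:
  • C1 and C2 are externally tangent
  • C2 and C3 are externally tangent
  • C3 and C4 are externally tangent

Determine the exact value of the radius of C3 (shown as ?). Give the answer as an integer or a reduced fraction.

3/2

1. [ext C2·C3]  r_C3² + 12r_C3 − 81/4 = 0  ⇒  r_C3 = 3/2 (r>0 drops 1)
2. [ext C3·C4]  r_C3² + 42r_C3 − 261/4 = 0  ⇒  r_C3 = 3/2 (r>0 drops 1)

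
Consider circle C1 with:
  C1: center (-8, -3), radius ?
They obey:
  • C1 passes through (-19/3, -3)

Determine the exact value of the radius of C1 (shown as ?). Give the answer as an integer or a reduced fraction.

5/3

1. [C1∋P]  r_C1² − 25/9 = 0  ⇒  r_C1 = 5/3 (r>0 drops 1)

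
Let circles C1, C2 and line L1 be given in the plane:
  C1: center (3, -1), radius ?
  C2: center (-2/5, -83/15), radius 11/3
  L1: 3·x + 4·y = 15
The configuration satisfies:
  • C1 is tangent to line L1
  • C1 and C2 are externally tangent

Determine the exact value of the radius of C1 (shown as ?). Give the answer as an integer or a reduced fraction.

2

1. [C1‖L1]  r_C1² − 4 = 0  ⇒  r_C1 = 2 (r>0 drops 1)
2. [ext C1·C2]  r_C1² + (22/3)r_C1 − 56/3 = 0  ⇒  r_C1 = 2 (r>0 drops 1)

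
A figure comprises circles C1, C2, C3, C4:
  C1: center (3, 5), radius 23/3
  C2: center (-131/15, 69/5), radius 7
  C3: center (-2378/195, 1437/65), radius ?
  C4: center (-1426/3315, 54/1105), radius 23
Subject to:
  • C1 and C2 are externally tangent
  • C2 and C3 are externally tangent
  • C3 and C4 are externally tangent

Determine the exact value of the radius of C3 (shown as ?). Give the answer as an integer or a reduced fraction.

1. [ext C2·C3]  r_C3² + 14r_C3 − 32 = 0  ⇒  r_C3 = 2 (r>0 drops 1)
2. [ext C3·C4]  r_C3² + 46r_C3 − 96 = 0  ⇒  r_C3 = 2 (r>0 drops 1)

2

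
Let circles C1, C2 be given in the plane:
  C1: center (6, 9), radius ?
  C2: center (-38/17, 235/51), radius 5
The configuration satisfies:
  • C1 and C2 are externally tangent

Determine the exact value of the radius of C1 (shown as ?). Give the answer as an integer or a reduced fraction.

1. [ext C1·C2]  r_C1² + 10r_C1 − 559/9 = 0  ⇒  r_C1 = 13/3 (r>0 drops 1)

13/3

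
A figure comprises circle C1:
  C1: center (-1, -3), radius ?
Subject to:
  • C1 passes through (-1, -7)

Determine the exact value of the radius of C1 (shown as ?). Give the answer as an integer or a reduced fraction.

4

1. [C1∋P]  r_C1² − 16 = 0  ⇒  r_C1 = 4 (r>0 drops 1)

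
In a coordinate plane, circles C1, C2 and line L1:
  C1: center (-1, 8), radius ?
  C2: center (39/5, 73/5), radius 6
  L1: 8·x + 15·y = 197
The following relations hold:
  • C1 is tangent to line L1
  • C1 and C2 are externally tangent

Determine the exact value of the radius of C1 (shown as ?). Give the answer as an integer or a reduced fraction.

5

1. [C1‖L1]  r_C1² − 25 = 0  ⇒  r_C1 = 5 (r>0 drops 1)
2. [ext C1·C2]  r_C1² + 12r_C1 − 85 = 0  ⇒  r_C1 = 5 (r>0 drops 1)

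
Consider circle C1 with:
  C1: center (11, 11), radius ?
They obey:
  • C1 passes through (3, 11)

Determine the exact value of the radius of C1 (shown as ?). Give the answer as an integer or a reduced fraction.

8

1. [C1∋P]  r_C1² − 64 = 0  ⇒  r_C1 = 8 (r>0 drops 1)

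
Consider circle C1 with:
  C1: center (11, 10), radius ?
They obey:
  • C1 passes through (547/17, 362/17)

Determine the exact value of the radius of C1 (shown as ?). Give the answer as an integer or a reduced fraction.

1. [C1∋P]  r_C1² − 576 = 0  ⇒  r_C1 = 24 (r>0 drops 1)

24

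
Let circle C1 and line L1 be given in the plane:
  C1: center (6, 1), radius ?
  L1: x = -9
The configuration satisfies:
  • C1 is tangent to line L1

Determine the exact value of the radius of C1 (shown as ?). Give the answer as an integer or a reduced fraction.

1. [C1‖L1]  r_C1² − 225 = 0  ⇒  r_C1 = 15 (r>0 drops 1)

15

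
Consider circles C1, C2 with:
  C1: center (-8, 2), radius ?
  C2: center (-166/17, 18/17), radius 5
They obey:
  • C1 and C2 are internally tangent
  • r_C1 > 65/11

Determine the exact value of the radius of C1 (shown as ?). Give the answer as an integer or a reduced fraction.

7

1. [int C1,C2]  r_C1² − 10r_C1 + 21 = 0  ⇒  r_C1 = 3 or 7
2. given r_C1 > 65/11: keep 7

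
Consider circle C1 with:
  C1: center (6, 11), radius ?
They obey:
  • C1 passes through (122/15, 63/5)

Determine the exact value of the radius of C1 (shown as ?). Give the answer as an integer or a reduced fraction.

1. [C1∋P]  r_C1² − 64/9 = 0  ⇒  r_C1 = 8/3 (r>0 drops 1)

8/3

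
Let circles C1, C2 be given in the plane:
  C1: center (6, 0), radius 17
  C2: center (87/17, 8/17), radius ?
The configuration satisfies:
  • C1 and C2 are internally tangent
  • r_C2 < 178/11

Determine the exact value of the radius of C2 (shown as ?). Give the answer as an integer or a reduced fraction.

1. [int C1,C2]  r_C2² − 34r_C2 + 288 = 0  ⇒  r_C2 = 16 or 18
2. given r_C2 < 178/11: keep 16

16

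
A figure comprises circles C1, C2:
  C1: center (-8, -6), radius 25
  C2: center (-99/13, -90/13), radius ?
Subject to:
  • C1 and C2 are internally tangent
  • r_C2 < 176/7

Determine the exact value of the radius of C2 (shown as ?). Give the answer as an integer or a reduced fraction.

24

1. [int C1,C2]  r_C2² − 50r_C2 + 624 = 0  ⇒  r_C2 = 24 or 26
2. given r_C2 < 176/7: keep 24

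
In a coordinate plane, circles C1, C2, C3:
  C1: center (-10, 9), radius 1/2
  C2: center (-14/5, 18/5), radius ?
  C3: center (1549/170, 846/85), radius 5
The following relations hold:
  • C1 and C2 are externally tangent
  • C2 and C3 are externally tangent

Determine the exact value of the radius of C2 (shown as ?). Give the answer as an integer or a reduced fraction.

1. [ext C1·C2]  r_C2² + 1r_C2 − 323/4 = 0  ⇒  r_C2 = 17/2 (r>0 drops 1)
2. [ext C2·C3]  r_C2² + 10r_C2 − 629/4 = 0  ⇒  r_C2 = 17/2 (r>0 drops 1)

17/2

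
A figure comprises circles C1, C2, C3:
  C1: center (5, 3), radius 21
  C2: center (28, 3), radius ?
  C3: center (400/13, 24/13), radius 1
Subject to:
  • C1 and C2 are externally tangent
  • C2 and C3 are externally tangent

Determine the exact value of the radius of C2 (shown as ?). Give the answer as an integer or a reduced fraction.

2

1. [ext C1·C2]  r_C2² + 42r_C2 − 88 = 0  ⇒  r_C2 = 2 (r>0 drops 1)
2. [ext C2·C3]  r_C2² + 2r_C2 − 8 = 0  ⇒  r_C2 = 2 (r>0 drops 1)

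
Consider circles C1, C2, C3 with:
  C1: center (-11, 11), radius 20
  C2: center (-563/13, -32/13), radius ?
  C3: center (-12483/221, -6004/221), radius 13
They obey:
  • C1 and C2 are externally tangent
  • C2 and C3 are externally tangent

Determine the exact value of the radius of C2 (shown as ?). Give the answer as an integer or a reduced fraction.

1. [ext C1·C2]  r_C2² + 40r_C2 − 825 = 0  ⇒  r_C2 = 15 (r>0 drops 1)
2. [ext C2·C3]  r_C2² + 26r_C2 − 615 = 0  ⇒  r_C2 = 15 (r>0 drops 1)

15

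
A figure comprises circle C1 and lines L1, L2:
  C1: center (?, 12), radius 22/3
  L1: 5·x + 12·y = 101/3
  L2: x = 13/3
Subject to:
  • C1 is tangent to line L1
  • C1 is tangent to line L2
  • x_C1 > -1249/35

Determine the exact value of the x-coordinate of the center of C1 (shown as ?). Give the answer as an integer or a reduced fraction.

-3

1. [C1‖L1]  x_C1² + (662/15)x_C1 + 617/5 = 0  ⇒  x_C1 = -617/15 or -3
2. [C1‖L2]  x_C1² − (26/3)x_C1 − 35 = 0  ⇒  x_C1 = -3 or 35/3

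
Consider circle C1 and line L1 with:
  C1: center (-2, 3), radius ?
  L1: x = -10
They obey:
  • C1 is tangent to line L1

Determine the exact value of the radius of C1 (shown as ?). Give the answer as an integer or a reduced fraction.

1. [C1‖L1]  r_C1² − 64 = 0  ⇒  r_C1 = 8 (r>0 drops 1)

8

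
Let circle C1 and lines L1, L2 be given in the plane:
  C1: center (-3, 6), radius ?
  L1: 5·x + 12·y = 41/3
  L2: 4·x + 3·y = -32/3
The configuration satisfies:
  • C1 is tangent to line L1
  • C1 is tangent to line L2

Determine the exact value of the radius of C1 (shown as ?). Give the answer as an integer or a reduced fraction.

10/3

1. [C1‖L1]  r_C1² − 100/9 = 0  ⇒  r_C1 = 10/3 (r>0 drops 1)
2. [C1‖L2]  r_C1² − 100/9 = 0  ⇒  r_C1 = 10/3 (r>0 drops 1)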